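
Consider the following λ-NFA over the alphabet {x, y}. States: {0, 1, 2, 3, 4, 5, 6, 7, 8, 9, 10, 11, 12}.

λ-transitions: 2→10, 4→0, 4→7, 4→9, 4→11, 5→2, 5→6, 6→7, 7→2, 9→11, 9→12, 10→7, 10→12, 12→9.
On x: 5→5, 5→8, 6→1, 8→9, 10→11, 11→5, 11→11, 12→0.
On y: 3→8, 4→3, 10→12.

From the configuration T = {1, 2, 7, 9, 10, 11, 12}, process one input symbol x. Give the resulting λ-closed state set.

10 on x → {11}.
11 on x → {5, 11}.
12 on x → {0}.
No x-transition from 1, 2, 7, 9.
Union after reading x: {0, 5, 11}.
Now take the λ-closure:
From 5 via λ: add 2, 6.
From 2 via λ: add 10.
From 6 via λ: add 7.
From 10 via λ: add 12.
From 12 via λ: add 9.
No new states can be added; the closed set is {0, 2, 5, 6, 7, 9, 10, 11, 12}.

{0, 2, 5, 6, 7, 9, 10, 11, 12}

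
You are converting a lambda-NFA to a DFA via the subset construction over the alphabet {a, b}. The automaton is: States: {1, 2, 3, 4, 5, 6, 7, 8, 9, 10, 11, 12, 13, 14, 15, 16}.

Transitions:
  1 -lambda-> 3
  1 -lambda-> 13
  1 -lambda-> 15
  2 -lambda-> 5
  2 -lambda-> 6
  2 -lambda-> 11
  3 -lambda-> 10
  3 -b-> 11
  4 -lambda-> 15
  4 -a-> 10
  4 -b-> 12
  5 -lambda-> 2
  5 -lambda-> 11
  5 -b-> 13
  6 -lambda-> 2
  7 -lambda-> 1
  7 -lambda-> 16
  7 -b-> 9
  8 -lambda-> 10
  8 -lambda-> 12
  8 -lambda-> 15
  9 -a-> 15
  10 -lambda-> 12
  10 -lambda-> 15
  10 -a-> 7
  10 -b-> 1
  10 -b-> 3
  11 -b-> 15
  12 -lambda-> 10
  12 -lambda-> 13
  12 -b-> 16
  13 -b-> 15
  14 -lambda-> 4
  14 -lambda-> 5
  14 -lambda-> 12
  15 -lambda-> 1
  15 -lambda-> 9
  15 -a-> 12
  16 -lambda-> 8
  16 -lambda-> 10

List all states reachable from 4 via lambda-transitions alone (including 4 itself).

{1, 3, 4, 9, 10, 12, 13, 15}

Start with {4}.
From 4 via lambda: add 15.
From 15 via lambda: add 1, 9.
From 1 via lambda: add 3, 13.
From 3 via lambda: add 10.
From 10 via lambda: add 12.
No new states can be added; the closed set is {1, 3, 4, 9, 10, 12, 13, 15}.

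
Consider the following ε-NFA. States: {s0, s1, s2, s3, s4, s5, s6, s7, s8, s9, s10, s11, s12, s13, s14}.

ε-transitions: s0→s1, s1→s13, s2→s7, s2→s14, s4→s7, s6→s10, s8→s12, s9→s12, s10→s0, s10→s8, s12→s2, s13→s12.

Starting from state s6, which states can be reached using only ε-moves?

Start with {s6}.
From s6 via ε: add s10.
From s10 via ε: add s0, s8.
From s0 via ε: add s1.
From s8 via ε: add s12.
From s1 via ε: add s13.
From s12 via ε: add s2.
From s2 via ε: add s7, s14.
No new states can be added; the closed set is {s0, s1, s2, s6, s7, s8, s10, s12, s13, s14}.

{s0, s1, s2, s6, s7, s8, s10, s12, s13, s14}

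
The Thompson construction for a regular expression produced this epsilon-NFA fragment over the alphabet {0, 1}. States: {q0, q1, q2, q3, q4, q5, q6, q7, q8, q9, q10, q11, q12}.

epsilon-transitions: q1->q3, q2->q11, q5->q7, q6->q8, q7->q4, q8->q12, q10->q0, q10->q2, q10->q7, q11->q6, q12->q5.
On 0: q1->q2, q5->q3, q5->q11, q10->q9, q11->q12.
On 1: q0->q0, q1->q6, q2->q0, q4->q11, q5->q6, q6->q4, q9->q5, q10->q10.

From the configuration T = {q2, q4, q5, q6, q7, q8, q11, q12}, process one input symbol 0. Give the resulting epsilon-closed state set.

q5 on 0 → {q3, q11}.
q11 on 0 → {q12}.
No 0-transition from q2, q4, q6, q7, q8, q12.
Union after reading 0: {q3, q11, q12}.
Now take the epsilon-closure:
From q11 via epsilon: add q6.
From q12 via epsilon: add q5.
From q5 via epsilon: add q7.
From q6 via epsilon: add q8.
From q7 via epsilon: add q4.
No new states can be added; the closed set is {q3, q4, q5, q6, q7, q8, q11, q12}.

{q3, q4, q5, q6, q7, q8, q11, q12}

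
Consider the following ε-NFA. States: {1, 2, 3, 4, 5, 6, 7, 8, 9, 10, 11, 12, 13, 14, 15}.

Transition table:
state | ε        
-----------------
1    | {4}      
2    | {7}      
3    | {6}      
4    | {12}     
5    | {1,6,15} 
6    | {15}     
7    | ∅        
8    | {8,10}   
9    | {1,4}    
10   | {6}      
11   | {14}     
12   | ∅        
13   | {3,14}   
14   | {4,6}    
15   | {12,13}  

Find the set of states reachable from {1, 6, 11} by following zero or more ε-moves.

{1, 3, 4, 6, 11, 12, 13, 14, 15}

Start with {1, 6, 11}.
From 1 via ε: add 4.
From 6 via ε: add 15.
From 11 via ε: add 14.
From 4 via ε: add 12.
From 15 via ε: add 13.
From 13 via ε: add 3.
No new states can be added; the closed set is {1, 3, 4, 6, 11, 12, 13, 14, 15}.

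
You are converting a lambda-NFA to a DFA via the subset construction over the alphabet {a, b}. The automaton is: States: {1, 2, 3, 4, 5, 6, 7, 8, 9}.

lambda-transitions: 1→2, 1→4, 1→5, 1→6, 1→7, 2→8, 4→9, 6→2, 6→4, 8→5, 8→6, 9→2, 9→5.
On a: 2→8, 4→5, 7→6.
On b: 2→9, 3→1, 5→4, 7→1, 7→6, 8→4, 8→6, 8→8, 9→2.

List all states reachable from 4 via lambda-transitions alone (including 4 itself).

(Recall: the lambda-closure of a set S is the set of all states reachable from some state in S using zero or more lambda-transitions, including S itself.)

Start with {4}.
From 4 via lambda: add 9.
From 9 via lambda: add 2, 5.
From 2 via lambda: add 8.
From 8 via lambda: add 6.
No new states can be added; the closed set is {2, 4, 5, 6, 8, 9}.

{2, 4, 5, 6, 8, 9}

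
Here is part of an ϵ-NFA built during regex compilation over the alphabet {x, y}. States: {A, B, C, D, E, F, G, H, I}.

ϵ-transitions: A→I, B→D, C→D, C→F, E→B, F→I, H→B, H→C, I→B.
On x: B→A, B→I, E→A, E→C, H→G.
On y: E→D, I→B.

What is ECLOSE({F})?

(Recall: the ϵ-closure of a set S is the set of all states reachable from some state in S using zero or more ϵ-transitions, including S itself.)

{B, D, F, I}

Start with {F}.
From F via ϵ: add I.
From I via ϵ: add B.
From B via ϵ: add D.
No new states can be added; the closed set is {B, D, F, I}.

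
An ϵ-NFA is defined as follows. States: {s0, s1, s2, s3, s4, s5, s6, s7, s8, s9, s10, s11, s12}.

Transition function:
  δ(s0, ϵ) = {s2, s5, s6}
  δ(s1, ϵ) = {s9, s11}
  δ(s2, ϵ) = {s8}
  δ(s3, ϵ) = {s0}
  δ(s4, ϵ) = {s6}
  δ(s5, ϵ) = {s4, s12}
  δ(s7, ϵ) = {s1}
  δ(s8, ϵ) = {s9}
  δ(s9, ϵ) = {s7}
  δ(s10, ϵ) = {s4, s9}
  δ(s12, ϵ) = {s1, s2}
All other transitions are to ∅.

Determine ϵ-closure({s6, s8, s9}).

Start with {s6, s8, s9}.
From s9 via ϵ: add s7.
From s7 via ϵ: add s1.
From s1 via ϵ: add s11.
No new states can be added; the closed set is {s1, s6, s7, s8, s9, s11}.

{s1, s6, s7, s8, s9, s11}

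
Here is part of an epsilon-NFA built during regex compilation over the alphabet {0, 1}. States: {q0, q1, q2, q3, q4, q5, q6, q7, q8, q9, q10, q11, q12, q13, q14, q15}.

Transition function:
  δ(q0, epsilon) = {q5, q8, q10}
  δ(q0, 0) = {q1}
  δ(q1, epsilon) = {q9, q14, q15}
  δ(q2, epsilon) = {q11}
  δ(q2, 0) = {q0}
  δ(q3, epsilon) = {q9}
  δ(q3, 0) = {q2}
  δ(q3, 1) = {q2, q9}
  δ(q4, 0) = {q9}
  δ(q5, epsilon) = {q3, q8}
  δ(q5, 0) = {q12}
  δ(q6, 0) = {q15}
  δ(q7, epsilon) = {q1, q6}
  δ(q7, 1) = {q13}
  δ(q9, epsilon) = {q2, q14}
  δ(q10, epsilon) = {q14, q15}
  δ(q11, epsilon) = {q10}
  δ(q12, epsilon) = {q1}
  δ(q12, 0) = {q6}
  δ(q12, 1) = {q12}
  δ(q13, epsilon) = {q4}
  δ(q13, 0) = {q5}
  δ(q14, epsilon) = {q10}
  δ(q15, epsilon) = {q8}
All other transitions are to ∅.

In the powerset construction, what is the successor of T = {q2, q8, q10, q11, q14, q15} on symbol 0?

q2 on 0 → {q0}.
No 0-transition from q8, q10, q11, q14, q15.
Union after reading 0: {q0}.
Now take the epsilon-closure:
From q0 via epsilon: add q5, q8, q10.
From q5 via epsilon: add q3.
From q10 via epsilon: add q14, q15.
From q3 via epsilon: add q9.
From q9 via epsilon: add q2.
From q2 via epsilon: add q11.
No new states can be added; the closed set is {q0, q2, q3, q5, q8, q9, q10, q11, q14, q15}.

{q0, q2, q3, q5, q8, q9, q10, q11, q14, q15}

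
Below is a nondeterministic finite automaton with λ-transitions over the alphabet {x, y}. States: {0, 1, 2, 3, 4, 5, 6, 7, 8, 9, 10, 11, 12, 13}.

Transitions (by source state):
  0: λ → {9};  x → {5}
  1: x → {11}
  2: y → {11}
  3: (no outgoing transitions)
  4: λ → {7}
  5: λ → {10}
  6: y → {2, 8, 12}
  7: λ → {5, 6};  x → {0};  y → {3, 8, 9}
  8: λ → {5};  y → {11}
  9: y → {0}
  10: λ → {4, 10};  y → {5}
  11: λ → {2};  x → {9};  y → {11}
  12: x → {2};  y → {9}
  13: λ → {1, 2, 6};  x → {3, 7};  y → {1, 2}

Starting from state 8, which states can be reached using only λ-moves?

Start with {8}.
From 8 via λ: add 5.
From 5 via λ: add 10.
From 10 via λ: add 4.
From 4 via λ: add 7.
From 7 via λ: add 6.
No new states can be added; the closed set is {4, 5, 6, 7, 8, 10}.

{4, 5, 6, 7, 8, 10}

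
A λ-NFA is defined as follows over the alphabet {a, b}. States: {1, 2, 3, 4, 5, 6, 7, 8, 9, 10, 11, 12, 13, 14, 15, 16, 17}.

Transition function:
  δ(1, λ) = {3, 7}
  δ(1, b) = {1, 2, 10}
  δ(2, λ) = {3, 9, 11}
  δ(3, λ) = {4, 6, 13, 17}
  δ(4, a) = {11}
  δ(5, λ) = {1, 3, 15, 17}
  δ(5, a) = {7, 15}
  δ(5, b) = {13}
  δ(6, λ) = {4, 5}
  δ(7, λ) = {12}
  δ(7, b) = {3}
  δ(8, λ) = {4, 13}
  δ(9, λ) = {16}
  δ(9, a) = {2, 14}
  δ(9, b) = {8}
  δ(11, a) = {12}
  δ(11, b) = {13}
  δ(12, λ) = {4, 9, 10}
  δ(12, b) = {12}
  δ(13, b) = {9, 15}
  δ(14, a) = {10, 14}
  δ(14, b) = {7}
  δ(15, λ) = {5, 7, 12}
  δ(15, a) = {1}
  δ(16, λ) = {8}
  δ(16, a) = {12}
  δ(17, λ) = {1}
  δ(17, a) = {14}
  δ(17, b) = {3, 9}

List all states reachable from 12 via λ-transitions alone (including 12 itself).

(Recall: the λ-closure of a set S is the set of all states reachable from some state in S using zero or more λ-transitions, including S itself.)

{4, 8, 9, 10, 12, 13, 16}

Start with {12}.
From 12 via λ: add 4, 9, 10.
From 9 via λ: add 16.
From 16 via λ: add 8.
From 8 via λ: add 13.
No new states can be added; the closed set is {4, 8, 9, 10, 12, 13, 16}.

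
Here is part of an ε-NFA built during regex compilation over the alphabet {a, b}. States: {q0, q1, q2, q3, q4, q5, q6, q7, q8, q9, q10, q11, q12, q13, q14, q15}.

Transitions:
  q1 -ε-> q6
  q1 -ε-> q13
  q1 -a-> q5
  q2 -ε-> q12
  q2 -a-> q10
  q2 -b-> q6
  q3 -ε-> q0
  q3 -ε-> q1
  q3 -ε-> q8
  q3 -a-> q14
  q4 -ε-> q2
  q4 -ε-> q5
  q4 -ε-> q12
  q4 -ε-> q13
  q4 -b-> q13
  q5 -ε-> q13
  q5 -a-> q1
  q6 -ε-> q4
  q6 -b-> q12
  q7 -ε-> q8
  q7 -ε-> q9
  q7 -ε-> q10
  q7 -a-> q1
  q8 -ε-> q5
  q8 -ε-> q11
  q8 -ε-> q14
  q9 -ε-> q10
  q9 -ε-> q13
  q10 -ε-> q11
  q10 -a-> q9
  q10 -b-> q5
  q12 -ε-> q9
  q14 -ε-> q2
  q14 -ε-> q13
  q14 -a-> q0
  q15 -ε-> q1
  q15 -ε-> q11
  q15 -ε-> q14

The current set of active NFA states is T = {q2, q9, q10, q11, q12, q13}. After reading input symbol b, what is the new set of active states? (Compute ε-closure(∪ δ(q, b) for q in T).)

q2 on b → {q6}.
q10 on b → {q5}.
No b-transition from q9, q11, q12, q13.
Union after reading b: {q5, q6}.
Now take the ε-closure:
From q5 via ε: add q13.
From q6 via ε: add q4.
From q4 via ε: add q2, q12.
From q12 via ε: add q9.
From q9 via ε: add q10.
From q10 via ε: add q11.
No new states can be added; the closed set is {q2, q4, q5, q6, q9, q10, q11, q12, q13}.

{q2, q4, q5, q6, q9, q10, q11, q12, q13}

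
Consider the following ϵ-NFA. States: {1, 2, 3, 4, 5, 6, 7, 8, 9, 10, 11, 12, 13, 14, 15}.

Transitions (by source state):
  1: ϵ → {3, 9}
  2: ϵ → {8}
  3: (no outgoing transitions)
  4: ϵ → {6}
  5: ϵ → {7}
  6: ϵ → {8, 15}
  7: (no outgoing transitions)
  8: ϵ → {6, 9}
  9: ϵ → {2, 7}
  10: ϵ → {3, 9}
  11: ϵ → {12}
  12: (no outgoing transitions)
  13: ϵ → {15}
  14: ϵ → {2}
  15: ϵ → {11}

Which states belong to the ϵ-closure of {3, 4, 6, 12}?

{2, 3, 4, 6, 7, 8, 9, 11, 12, 15}

Start with {3, 4, 6, 12}.
From 6 via ϵ: add 8, 15.
From 8 via ϵ: add 9.
From 15 via ϵ: add 11.
From 9 via ϵ: add 2, 7.
No new states can be added; the closed set is {2, 3, 4, 6, 7, 8, 9, 11, 12, 15}.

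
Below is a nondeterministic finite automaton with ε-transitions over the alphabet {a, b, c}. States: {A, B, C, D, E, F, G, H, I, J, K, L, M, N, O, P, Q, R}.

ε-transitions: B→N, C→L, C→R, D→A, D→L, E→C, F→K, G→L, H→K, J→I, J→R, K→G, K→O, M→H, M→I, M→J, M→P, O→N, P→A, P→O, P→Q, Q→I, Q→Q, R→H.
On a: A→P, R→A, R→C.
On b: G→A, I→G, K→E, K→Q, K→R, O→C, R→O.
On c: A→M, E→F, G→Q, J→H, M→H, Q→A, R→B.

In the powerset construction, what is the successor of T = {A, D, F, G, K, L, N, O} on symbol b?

G on b → {A}.
K on b → {E, Q, R}.
O on b → {C}.
No b-transition from A, D, F, L, N.
Union after reading b: {A, C, E, Q, R}.
Now take the ε-closure:
From C via ε: add L.
From Q via ε: add I.
From R via ε: add H.
From H via ε: add K.
From K via ε: add G, O.
From O via ε: add N.
No new states can be added; the closed set is {A, C, E, G, H, I, K, L, N, O, Q, R}.

{A, C, E, G, H, I, K, L, N, O, Q, R}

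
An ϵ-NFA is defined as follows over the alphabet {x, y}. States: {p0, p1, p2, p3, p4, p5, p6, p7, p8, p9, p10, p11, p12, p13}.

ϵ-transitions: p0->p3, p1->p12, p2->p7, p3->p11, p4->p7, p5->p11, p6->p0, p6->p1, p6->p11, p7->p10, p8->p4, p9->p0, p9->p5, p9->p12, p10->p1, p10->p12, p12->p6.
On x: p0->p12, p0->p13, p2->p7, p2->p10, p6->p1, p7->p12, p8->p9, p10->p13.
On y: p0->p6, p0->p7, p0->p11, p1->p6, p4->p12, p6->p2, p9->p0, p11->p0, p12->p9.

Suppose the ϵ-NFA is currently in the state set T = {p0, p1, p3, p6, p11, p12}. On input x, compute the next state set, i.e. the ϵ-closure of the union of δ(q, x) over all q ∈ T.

{p0, p1, p3, p6, p11, p12, p13}

p0 on x → {p12, p13}.
p6 on x → {p1}.
No x-transition from p1, p3, p11, p12.
Union after reading x: {p1, p12, p13}.
Now take the ϵ-closure:
From p12 via ϵ: add p6.
From p6 via ϵ: add p0, p11.
From p0 via ϵ: add p3.
No new states can be added; the closed set is {p0, p1, p3, p6, p11, p12, p13}.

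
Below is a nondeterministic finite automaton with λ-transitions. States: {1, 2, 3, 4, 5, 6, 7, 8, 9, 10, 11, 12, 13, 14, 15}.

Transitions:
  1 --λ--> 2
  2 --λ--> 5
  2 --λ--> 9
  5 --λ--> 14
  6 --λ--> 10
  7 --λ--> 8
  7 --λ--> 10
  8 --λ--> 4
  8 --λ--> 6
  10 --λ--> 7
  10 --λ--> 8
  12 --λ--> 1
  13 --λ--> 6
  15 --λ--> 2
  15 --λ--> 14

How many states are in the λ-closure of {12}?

6

Start with {12}.
From 12 via λ: add 1.
From 1 via λ: add 2.
From 2 via λ: add 5, 9.
From 5 via λ: add 14.
λ-closure = {1, 2, 5, 9, 12, 14}, which has 6 states.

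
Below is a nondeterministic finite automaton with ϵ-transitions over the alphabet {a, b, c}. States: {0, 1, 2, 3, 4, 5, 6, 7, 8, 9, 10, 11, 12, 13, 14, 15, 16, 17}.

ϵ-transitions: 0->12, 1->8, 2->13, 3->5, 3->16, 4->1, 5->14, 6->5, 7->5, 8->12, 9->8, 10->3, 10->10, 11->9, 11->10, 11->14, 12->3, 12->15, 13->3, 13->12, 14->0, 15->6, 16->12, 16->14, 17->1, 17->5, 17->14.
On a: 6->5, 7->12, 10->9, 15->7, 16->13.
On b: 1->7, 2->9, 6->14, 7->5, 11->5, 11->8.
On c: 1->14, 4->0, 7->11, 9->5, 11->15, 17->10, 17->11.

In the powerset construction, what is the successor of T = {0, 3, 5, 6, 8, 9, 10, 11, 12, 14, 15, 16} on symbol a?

{0, 3, 5, 6, 7, 8, 9, 12, 13, 14, 15, 16}

6 on a → {5}.
10 on a → {9}.
15 on a → {7}.
16 on a → {13}.
No a-transition from 0, 3, 5, 8, 9, 11, 12, 14.
Union after reading a: {5, 7, 9, 13}.
Now take the ϵ-closure:
From 5 via ϵ: add 14.
From 9 via ϵ: add 8.
From 13 via ϵ: add 3, 12.
From 3 via ϵ: add 16.
From 12 via ϵ: add 15.
From 14 via ϵ: add 0.
From 15 via ϵ: add 6.
No new states can be added; the closed set is {0, 3, 5, 6, 7, 8, 9, 12, 13, 14, 15, 16}.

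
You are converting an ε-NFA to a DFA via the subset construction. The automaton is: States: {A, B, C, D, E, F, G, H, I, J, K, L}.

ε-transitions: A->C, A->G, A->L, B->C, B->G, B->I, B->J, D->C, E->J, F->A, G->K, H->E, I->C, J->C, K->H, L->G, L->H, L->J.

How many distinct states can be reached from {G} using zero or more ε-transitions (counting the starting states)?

Start with {G}.
From G via ε: add K.
From K via ε: add H.
From H via ε: add E.
From E via ε: add J.
From J via ε: add C.
ε-closure = {C, E, G, H, J, K}, which has 6 states.

6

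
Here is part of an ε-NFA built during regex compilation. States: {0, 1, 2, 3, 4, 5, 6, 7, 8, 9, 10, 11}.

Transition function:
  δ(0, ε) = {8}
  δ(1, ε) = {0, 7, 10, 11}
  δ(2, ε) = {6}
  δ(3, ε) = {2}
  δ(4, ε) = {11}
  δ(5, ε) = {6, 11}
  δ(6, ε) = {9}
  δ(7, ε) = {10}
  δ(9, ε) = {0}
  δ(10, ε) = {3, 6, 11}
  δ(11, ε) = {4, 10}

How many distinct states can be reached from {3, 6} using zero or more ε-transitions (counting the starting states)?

Start with {3, 6}.
From 3 via ε: add 2.
From 6 via ε: add 9.
From 9 via ε: add 0.
From 0 via ε: add 8.
ε-closure = {0, 2, 3, 6, 8, 9}, which has 6 states.

6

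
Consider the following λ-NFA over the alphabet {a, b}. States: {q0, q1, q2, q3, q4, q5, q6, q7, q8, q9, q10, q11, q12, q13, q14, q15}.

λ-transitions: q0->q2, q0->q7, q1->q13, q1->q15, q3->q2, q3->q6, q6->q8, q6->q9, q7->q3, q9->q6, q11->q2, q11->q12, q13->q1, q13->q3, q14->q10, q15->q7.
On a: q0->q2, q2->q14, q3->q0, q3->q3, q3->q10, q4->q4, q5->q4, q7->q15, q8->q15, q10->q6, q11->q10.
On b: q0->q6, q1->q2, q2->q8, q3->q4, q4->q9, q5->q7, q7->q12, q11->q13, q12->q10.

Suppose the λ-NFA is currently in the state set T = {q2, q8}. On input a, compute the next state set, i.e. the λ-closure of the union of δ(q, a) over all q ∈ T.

{q2, q3, q6, q7, q8, q9, q10, q14, q15}

q2 on a → {q14}.
q8 on a → {q15}.
Union after reading a: {q14, q15}.
Now take the λ-closure:
From q14 via λ: add q10.
From q15 via λ: add q7.
From q7 via λ: add q3.
From q3 via λ: add q2, q6.
From q6 via λ: add q8, q9.
No new states can be added; the closed set is {q2, q3, q6, q7, q8, q9, q10, q14, q15}.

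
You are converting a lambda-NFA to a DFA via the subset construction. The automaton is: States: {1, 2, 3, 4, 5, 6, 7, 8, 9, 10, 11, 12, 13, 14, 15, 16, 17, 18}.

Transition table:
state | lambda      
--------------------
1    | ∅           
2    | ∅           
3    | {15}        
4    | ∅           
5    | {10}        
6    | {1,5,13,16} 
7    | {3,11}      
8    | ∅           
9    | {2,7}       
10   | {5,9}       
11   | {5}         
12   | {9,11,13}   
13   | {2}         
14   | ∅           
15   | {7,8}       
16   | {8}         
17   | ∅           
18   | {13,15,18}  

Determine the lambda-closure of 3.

{2, 3, 5, 7, 8, 9, 10, 11, 15}

Start with {3}.
From 3 via lambda: add 15.
From 15 via lambda: add 7, 8.
From 7 via lambda: add 11.
From 11 via lambda: add 5.
From 5 via lambda: add 10.
From 10 via lambda: add 9.
From 9 via lambda: add 2.
No new states can be added; the closed set is {2, 3, 5, 7, 8, 9, 10, 11, 15}.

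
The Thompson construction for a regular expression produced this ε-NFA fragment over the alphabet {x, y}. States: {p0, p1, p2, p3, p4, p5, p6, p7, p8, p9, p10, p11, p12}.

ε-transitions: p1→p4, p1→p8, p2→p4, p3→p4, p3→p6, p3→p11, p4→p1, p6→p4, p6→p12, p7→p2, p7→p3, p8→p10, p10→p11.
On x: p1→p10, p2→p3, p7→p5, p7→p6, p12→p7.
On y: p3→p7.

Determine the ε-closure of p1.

Start with {p1}.
From p1 via ε: add p4, p8.
From p8 via ε: add p10.
From p10 via ε: add p11.
No new states can be added; the closed set is {p1, p4, p8, p10, p11}.

{p1, p4, p8, p10, p11}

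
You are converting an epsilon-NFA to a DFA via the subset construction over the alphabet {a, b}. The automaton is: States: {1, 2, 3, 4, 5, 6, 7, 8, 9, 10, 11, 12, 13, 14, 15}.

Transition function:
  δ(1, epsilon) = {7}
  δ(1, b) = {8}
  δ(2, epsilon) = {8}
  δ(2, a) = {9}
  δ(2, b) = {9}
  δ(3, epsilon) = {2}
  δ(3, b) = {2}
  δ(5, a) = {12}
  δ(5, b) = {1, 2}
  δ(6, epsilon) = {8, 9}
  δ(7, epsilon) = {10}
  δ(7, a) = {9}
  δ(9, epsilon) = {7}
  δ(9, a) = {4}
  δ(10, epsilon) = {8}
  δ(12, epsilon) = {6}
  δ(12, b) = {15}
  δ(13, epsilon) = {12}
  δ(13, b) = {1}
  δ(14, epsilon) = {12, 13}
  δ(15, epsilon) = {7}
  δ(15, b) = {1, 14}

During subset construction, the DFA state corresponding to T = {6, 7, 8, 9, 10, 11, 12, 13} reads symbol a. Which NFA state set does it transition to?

7 on a → {9}.
9 on a → {4}.
No a-transition from 6, 8, 10, 11, 12, 13.
Union after reading a: {4, 9}.
Now take the epsilon-closure:
From 9 via epsilon: add 7.
From 7 via epsilon: add 10.
From 10 via epsilon: add 8.
No new states can be added; the closed set is {4, 7, 8, 9, 10}.

{4, 7, 8, 9, 10}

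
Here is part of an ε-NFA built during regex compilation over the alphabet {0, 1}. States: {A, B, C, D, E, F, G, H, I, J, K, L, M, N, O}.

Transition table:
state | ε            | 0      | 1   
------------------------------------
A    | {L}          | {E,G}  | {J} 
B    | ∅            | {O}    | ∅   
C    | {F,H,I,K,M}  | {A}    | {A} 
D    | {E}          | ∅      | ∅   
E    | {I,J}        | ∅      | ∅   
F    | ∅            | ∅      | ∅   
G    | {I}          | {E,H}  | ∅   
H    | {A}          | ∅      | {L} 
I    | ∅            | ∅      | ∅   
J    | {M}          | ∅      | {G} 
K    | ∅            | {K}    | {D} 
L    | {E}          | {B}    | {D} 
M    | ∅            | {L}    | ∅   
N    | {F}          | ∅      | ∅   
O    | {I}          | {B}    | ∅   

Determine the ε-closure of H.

Start with {H}.
From H via ε: add A.
From A via ε: add L.
From L via ε: add E.
From E via ε: add I, J.
From J via ε: add M.
No new states can be added; the closed set is {A, E, H, I, J, L, M}.

{A, E, H, I, J, L, M}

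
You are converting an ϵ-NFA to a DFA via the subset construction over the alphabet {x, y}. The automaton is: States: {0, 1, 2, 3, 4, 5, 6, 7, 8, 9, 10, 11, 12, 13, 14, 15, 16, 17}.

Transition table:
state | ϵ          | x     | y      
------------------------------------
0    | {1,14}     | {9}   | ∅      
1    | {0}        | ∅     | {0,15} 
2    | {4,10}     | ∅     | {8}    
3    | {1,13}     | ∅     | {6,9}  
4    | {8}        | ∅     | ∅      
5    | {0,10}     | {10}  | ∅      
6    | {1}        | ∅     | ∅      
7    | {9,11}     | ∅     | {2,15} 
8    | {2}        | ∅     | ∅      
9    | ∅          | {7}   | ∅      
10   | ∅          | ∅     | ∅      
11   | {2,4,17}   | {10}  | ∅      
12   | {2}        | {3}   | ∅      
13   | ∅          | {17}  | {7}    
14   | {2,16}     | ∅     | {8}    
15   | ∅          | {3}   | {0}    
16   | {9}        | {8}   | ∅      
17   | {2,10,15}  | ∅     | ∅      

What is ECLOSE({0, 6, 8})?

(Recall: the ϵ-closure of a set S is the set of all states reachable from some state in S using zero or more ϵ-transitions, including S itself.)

{0, 1, 2, 4, 6, 8, 9, 10, 14, 16}

Start with {0, 6, 8}.
From 0 via ϵ: add 1, 14.
From 8 via ϵ: add 2.
From 2 via ϵ: add 4, 10.
From 14 via ϵ: add 16.
From 16 via ϵ: add 9.
No new states can be added; the closed set is {0, 1, 2, 4, 6, 8, 9, 10, 14, 16}.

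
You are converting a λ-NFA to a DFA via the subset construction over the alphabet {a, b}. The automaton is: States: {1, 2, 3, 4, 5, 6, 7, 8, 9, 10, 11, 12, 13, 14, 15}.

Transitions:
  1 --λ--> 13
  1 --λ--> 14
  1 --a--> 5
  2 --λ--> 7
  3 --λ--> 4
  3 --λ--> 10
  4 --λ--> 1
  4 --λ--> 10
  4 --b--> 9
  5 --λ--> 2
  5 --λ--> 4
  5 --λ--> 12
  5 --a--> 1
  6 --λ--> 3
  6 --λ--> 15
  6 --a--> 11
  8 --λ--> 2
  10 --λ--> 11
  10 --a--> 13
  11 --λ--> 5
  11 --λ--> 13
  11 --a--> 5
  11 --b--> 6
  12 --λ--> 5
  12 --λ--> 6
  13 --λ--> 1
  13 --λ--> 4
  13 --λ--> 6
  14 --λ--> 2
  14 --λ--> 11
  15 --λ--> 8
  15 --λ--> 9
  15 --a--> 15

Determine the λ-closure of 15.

{2, 7, 8, 9, 15}

Start with {15}.
From 15 via λ: add 8, 9.
From 8 via λ: add 2.
From 2 via λ: add 7.
No new states can be added; the closed set is {2, 7, 8, 9, 15}.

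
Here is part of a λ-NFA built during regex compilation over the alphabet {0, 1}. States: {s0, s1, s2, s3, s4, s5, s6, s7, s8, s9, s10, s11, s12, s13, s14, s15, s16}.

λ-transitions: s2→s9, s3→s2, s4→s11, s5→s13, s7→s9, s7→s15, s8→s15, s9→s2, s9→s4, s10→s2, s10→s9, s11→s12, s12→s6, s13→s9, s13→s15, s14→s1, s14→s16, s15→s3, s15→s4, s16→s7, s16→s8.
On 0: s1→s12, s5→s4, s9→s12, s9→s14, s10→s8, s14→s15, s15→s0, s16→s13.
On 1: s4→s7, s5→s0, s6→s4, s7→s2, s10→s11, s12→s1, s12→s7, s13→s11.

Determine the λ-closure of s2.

Start with {s2}.
From s2 via λ: add s9.
From s9 via λ: add s4.
From s4 via λ: add s11.
From s11 via λ: add s12.
From s12 via λ: add s6.
No new states can be added; the closed set is {s2, s4, s6, s9, s11, s12}.

{s2, s4, s6, s9, s11, s12}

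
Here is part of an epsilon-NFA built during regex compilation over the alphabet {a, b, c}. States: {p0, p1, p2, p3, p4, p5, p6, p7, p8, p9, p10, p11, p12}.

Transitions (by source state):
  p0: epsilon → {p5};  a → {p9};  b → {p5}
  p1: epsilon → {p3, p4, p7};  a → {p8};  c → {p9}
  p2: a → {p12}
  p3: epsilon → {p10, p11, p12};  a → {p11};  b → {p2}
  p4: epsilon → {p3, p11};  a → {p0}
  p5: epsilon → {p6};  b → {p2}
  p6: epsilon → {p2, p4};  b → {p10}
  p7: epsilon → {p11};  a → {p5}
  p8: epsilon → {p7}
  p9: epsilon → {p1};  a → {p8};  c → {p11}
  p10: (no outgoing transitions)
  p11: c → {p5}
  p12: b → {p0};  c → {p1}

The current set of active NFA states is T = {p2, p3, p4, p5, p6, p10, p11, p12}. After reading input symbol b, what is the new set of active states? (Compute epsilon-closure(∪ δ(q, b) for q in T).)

{p0, p2, p3, p4, p5, p6, p10, p11, p12}

p3 on b → {p2}.
p5 on b → {p2}.
p6 on b → {p10}.
p12 on b → {p0}.
No b-transition from p2, p4, p10, p11.
Union after reading b: {p0, p2, p10}.
Now take the epsilon-closure:
From p0 via epsilon: add p5.
From p5 via epsilon: add p6.
From p6 via epsilon: add p4.
From p4 via epsilon: add p3, p11.
From p3 via epsilon: add p12.
No new states can be added; the closed set is {p0, p2, p3, p4, p5, p6, p10, p11, p12}.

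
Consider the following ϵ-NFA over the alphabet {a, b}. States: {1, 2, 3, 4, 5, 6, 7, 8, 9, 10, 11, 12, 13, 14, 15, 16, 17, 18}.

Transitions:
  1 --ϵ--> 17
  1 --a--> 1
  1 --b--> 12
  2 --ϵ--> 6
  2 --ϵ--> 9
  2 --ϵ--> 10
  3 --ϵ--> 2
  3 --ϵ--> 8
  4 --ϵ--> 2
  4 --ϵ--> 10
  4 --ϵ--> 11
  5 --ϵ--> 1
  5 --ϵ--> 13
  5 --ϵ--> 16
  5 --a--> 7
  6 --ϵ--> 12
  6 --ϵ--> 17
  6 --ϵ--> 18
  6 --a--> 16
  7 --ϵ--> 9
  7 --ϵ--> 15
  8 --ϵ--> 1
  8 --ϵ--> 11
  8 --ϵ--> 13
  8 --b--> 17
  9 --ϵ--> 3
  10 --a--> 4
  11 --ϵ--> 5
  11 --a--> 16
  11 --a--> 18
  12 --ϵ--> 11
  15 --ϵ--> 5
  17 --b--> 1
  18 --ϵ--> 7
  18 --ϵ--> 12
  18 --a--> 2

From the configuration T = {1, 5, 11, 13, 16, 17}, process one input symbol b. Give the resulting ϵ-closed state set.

1 on b → {12}.
17 on b → {1}.
No b-transition from 5, 11, 13, 16.
Union after reading b: {1, 12}.
Now take the ϵ-closure:
From 1 via ϵ: add 17.
From 12 via ϵ: add 11.
From 11 via ϵ: add 5.
From 5 via ϵ: add 13, 16.
No new states can be added; the closed set is {1, 5, 11, 12, 13, 16, 17}.

{1, 5, 11, 12, 13, 16, 17}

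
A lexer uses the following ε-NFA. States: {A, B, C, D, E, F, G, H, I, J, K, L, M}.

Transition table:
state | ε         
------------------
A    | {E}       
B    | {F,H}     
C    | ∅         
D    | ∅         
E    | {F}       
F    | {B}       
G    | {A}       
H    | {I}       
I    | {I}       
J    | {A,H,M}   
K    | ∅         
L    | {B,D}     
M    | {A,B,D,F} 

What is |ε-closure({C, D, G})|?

9

Start with {C, D, G}.
From G via ε: add A.
From A via ε: add E.
From E via ε: add F.
From F via ε: add B.
From B via ε: add H.
From H via ε: add I.
ε-closure = {A, B, C, D, E, F, G, H, I}, which has 9 states.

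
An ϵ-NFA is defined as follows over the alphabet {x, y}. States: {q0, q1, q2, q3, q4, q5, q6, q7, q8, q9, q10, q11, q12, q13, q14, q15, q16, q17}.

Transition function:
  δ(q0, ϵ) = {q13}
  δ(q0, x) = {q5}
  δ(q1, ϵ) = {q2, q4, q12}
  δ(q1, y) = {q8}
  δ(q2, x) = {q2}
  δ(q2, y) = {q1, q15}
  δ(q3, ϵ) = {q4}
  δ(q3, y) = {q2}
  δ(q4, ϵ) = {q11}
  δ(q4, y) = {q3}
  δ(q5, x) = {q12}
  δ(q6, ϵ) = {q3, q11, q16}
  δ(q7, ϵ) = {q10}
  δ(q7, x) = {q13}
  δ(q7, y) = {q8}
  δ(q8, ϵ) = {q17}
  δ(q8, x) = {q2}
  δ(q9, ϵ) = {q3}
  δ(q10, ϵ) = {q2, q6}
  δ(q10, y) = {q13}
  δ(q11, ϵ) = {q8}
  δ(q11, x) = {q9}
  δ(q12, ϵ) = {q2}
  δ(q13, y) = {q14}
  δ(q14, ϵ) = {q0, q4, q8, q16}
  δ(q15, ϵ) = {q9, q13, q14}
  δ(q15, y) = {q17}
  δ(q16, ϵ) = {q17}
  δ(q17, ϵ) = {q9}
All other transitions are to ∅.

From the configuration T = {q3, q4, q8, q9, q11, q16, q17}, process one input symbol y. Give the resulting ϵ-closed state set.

q3 on y → {q2}.
q4 on y → {q3}.
No y-transition from q8, q9, q11, q16, q17.
Union after reading y: {q2, q3}.
Now take the ϵ-closure:
From q3 via ϵ: add q4.
From q4 via ϵ: add q11.
From q11 via ϵ: add q8.
From q8 via ϵ: add q17.
From q17 via ϵ: add q9.
No new states can be added; the closed set is {q2, q3, q4, q8, q9, q11, q17}.

{q2, q3, q4, q8, q9, q11, q17}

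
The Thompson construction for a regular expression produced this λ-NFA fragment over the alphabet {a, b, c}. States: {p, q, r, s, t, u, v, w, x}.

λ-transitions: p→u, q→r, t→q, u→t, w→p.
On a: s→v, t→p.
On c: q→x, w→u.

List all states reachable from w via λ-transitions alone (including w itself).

Start with {w}.
From w via λ: add p.
From p via λ: add u.
From u via λ: add t.
From t via λ: add q.
From q via λ: add r.
No new states can be added; the closed set is {p, q, r, t, u, w}.

{p, q, r, t, u, w}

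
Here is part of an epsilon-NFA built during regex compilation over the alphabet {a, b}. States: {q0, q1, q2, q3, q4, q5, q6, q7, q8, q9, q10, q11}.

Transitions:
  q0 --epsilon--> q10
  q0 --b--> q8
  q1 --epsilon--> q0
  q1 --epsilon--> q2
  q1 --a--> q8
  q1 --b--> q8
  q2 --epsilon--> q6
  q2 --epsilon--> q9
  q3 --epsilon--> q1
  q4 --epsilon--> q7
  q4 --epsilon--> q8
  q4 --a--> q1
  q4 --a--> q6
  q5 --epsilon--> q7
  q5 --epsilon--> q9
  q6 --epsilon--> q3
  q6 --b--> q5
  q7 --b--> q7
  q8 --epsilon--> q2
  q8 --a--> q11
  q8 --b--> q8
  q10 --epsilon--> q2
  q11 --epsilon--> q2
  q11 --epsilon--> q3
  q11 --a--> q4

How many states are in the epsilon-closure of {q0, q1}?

Start with {q0, q1}.
From q0 via epsilon: add q10.
From q1 via epsilon: add q2.
From q2 via epsilon: add q6, q9.
From q6 via epsilon: add q3.
epsilon-closure = {q0, q1, q2, q3, q6, q9, q10}, which has 7 states.

7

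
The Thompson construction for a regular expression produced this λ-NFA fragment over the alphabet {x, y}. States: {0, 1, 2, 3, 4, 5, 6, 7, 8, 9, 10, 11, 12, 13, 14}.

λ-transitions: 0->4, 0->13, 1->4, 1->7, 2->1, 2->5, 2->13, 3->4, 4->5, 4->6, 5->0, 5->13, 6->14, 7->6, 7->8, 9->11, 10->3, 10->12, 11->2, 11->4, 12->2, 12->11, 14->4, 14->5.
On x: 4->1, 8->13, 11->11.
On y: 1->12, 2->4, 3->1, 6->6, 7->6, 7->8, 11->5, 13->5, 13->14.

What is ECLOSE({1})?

{0, 1, 4, 5, 6, 7, 8, 13, 14}

Start with {1}.
From 1 via λ: add 4, 7.
From 4 via λ: add 5, 6.
From 7 via λ: add 8.
From 5 via λ: add 0, 13.
From 6 via λ: add 14.
No new states can be added; the closed set is {0, 1, 4, 5, 6, 7, 8, 13, 14}.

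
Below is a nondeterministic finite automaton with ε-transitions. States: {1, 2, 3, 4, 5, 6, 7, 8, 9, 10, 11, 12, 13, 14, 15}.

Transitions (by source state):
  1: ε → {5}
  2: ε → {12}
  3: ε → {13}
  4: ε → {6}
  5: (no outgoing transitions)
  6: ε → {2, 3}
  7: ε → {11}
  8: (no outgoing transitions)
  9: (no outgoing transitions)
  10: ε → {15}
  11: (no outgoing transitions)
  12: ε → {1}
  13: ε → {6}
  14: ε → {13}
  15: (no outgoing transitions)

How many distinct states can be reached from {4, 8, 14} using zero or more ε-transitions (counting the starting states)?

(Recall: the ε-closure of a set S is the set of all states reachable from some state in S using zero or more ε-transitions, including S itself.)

Start with {4, 8, 14}.
From 4 via ε: add 6.
From 14 via ε: add 13.
From 6 via ε: add 2, 3.
From 2 via ε: add 12.
From 12 via ε: add 1.
From 1 via ε: add 5.
ε-closure = {1, 2, 3, 4, 5, 6, 8, 12, 13, 14}, which has 10 states.

10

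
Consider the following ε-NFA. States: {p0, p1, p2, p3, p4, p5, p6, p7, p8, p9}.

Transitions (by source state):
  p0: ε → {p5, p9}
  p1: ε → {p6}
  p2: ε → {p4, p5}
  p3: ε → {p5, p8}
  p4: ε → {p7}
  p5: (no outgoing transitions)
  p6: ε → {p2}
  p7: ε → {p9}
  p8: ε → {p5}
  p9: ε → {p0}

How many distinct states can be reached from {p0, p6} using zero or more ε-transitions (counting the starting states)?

7

Start with {p0, p6}.
From p0 via ε: add p5, p9.
From p6 via ε: add p2.
From p2 via ε: add p4.
From p4 via ε: add p7.
ε-closure = {p0, p2, p4, p5, p6, p7, p9}, which has 7 states.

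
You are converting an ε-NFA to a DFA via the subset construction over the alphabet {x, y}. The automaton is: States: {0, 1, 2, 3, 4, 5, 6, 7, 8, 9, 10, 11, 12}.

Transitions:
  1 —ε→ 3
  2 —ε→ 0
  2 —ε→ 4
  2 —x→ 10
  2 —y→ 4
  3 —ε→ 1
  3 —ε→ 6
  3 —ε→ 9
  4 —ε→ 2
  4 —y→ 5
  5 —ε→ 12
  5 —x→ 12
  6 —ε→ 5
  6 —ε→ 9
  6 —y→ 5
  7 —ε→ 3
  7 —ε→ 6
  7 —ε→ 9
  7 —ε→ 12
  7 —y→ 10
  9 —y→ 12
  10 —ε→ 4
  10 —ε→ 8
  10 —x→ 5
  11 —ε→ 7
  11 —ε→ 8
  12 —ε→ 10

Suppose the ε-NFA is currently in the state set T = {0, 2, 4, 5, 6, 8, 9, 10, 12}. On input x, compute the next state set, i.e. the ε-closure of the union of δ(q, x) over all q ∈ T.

{0, 2, 4, 5, 8, 10, 12}

2 on x → {10}.
5 on x → {12}.
10 on x → {5}.
No x-transition from 0, 4, 6, 8, 9, 12.
Union after reading x: {5, 10, 12}.
Now take the ε-closure:
From 10 via ε: add 4, 8.
From 4 via ε: add 2.
From 2 via ε: add 0.
No new states can be added; the closed set is {0, 2, 4, 5, 8, 10, 12}.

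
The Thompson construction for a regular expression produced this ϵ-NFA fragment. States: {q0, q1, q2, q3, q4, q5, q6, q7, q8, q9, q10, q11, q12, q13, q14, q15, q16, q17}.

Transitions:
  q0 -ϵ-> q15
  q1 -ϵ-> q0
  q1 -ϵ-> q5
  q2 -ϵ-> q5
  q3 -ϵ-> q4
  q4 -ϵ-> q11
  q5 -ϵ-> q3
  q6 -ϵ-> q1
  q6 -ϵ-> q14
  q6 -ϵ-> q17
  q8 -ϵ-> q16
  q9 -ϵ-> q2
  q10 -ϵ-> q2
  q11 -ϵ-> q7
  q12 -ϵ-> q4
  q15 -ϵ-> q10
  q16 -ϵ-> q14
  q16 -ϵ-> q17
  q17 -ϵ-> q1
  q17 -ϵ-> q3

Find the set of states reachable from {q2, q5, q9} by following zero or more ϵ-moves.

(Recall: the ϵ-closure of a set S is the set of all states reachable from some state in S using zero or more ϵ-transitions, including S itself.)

{q2, q3, q4, q5, q7, q9, q11}

Start with {q2, q5, q9}.
From q5 via ϵ: add q3.
From q3 via ϵ: add q4.
From q4 via ϵ: add q11.
From q11 via ϵ: add q7.
No new states can be added; the closed set is {q2, q3, q4, q5, q7, q9, q11}.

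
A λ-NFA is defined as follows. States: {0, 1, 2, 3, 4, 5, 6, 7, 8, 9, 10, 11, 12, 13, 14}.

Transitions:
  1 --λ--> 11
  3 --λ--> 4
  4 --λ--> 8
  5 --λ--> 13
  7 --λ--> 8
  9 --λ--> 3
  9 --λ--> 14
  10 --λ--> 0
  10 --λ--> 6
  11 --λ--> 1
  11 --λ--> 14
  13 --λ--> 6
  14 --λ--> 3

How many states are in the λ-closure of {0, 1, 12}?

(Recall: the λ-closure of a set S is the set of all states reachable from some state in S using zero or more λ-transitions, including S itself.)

Start with {0, 1, 12}.
From 1 via λ: add 11.
From 11 via λ: add 14.
From 14 via λ: add 3.
From 3 via λ: add 4.
From 4 via λ: add 8.
λ-closure = {0, 1, 3, 4, 8, 11, 12, 14}, which has 8 states.

8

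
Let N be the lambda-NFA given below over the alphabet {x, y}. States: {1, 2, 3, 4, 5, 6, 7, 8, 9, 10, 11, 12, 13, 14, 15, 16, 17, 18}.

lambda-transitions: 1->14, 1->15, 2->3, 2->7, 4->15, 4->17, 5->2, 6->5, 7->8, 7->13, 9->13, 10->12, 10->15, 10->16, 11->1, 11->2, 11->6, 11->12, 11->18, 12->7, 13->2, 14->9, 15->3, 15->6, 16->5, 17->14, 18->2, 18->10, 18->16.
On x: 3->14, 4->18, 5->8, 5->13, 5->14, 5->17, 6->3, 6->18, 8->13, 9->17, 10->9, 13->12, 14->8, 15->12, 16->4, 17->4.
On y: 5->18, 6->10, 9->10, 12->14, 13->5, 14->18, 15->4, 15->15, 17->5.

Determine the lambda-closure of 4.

{2, 3, 4, 5, 6, 7, 8, 9, 13, 14, 15, 17}

Start with {4}.
From 4 via lambda: add 15, 17.
From 15 via lambda: add 3, 6.
From 17 via lambda: add 14.
From 6 via lambda: add 5.
From 14 via lambda: add 9.
From 5 via lambda: add 2.
From 9 via lambda: add 13.
From 2 via lambda: add 7.
From 7 via lambda: add 8.
No new states can be added; the closed set is {2, 3, 4, 5, 6, 7, 8, 9, 13, 14, 15, 17}.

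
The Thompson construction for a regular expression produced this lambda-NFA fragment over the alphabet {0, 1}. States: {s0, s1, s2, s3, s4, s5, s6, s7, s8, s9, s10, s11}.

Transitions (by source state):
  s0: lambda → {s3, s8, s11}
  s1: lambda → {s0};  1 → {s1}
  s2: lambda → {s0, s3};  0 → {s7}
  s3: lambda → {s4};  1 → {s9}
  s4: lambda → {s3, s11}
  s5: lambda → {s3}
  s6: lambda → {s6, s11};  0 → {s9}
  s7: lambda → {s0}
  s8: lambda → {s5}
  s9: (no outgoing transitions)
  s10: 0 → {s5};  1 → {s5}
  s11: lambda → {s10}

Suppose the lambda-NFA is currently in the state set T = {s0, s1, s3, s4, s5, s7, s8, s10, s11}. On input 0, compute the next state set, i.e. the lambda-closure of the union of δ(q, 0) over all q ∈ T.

{s3, s4, s5, s10, s11}

s10 on 0 → {s5}.
No 0-transition from s0, s1, s3, s4, s5, s7, s8, s11.
Union after reading 0: {s5}.
Now take the lambda-closure:
From s5 via lambda: add s3.
From s3 via lambda: add s4.
From s4 via lambda: add s11.
From s11 via lambda: add s10.
No new states can be added; the closed set is {s3, s4, s5, s10, s11}.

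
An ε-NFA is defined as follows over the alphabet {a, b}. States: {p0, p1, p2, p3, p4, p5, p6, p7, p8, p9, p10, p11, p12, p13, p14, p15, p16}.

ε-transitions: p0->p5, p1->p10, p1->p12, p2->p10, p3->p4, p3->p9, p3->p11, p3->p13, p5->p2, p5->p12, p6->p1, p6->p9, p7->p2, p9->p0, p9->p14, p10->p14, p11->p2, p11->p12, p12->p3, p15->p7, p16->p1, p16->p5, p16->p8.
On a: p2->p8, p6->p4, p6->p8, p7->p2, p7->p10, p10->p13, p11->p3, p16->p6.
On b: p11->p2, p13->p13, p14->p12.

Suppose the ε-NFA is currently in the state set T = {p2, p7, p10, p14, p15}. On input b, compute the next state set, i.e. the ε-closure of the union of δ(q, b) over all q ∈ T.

{p0, p2, p3, p4, p5, p9, p10, p11, p12, p13, p14}

p14 on b → {p12}.
No b-transition from p2, p7, p10, p15.
Union after reading b: {p12}.
Now take the ε-closure:
From p12 via ε: add p3.
From p3 via ε: add p4, p9, p11, p13.
From p9 via ε: add p0, p14.
From p11 via ε: add p2.
From p0 via ε: add p5.
From p2 via ε: add p10.
No new states can be added; the closed set is {p0, p2, p3, p4, p5, p9, p10, p11, p12, p13, p14}.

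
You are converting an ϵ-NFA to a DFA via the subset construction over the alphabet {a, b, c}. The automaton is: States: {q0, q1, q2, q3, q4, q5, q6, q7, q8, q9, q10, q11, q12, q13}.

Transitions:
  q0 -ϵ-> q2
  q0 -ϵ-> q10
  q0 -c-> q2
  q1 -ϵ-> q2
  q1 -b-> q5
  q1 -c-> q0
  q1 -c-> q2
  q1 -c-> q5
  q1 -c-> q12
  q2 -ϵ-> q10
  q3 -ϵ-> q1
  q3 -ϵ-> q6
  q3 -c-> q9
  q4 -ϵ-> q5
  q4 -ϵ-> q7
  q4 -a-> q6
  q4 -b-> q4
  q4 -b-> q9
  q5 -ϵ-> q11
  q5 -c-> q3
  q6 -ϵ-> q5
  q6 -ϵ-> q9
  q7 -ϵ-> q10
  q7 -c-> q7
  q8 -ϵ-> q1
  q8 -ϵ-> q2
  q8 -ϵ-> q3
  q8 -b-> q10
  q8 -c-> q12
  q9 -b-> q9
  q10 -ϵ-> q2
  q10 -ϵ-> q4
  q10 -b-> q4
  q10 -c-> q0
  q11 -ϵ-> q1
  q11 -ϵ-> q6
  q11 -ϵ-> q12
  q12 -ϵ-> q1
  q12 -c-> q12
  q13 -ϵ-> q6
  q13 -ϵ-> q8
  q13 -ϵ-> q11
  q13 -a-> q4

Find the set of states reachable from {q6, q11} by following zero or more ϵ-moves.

{q1, q2, q4, q5, q6, q7, q9, q10, q11, q12}

Start with {q6, q11}.
From q6 via ϵ: add q5, q9.
From q11 via ϵ: add q1, q12.
From q1 via ϵ: add q2.
From q2 via ϵ: add q10.
From q10 via ϵ: add q4.
From q4 via ϵ: add q7.
No new states can be added; the closed set is {q1, q2, q4, q5, q6, q7, q9, q10, q11, q12}.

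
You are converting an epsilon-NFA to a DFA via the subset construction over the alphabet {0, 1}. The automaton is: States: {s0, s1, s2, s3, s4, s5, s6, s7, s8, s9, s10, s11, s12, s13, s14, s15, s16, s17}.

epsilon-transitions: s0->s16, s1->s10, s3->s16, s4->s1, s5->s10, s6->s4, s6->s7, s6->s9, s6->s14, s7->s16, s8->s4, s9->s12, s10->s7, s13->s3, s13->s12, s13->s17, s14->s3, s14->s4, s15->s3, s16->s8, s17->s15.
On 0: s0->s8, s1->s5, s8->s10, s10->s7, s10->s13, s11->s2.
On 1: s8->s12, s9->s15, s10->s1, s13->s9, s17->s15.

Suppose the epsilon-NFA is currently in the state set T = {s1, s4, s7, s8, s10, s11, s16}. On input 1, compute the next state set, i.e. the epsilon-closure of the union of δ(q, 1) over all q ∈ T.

s8 on 1 → {s12}.
s10 on 1 → {s1}.
No 1-transition from s1, s4, s7, s11, s16.
Union after reading 1: {s1, s12}.
Now take the epsilon-closure:
From s1 via epsilon: add s10.
From s10 via epsilon: add s7.
From s7 via epsilon: add s16.
From s16 via epsilon: add s8.
From s8 via epsilon: add s4.
No new states can be added; the closed set is {s1, s4, s7, s8, s10, s12, s16}.

{s1, s4, s7, s8, s10, s12, s16}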